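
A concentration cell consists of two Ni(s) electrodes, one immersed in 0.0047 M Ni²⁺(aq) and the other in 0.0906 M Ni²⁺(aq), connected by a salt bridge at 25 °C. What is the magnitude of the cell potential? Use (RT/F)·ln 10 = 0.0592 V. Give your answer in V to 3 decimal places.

For a concentration cell E°cell = 0, since both electrodes use the same couple.
The compartment with the higher Ni²⁺(aq) concentration (0.0906 M) acts as the cathode; ions are reduced there and produced at the dilute (0.0047 M) anode.
With n = 2, Ecell = −(0.0592/2)·log([dilute]/[conc]) = −(0.0592/2)·log(0.0047/0.0906) = +0.038 V.

0.038 V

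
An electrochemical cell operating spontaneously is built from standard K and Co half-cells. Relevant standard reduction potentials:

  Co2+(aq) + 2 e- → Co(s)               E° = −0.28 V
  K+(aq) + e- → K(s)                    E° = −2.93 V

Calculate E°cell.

The Co²⁺/Co couple has the higher E°, so Co ion is reduced (cathode) and K is oxidized (anode).
E°cell = E°(cathode) − E°(anode) = −0.28 − (−2.93) = +2.65 V.

+2.65 V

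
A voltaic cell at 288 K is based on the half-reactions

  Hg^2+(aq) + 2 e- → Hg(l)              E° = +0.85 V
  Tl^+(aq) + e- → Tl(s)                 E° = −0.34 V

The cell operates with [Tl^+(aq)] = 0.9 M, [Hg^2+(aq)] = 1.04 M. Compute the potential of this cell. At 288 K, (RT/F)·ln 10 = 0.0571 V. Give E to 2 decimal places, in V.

The Hg²⁺/Hg couple has the more positive E°, so it is the cathode; Tl⁺/Tl is the anode.
The standard potential is +0.85 − (−0.34) = +1.19 V and the balanced reaction transfers n = 2 electrons.
Balancing gives Hg^2+(aq) + 2 Tl(s) → Hg(l) + 2 Tl^+(aq); hence Q = [Tl^+(aq)]^2 / [Hg^2+(aq)] = 0.779 (log Q = −0.109).
Applying E = E° − (RT ln10/nF)·log Q gives +1.19 − (0.0571/2)(−0.109) = +1.19 V.

+1.19 V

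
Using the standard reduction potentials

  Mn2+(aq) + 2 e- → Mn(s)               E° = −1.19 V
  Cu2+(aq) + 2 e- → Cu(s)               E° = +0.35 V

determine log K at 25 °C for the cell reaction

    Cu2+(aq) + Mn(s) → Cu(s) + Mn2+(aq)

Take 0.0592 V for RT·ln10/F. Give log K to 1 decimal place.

log K = 52.0

The Cu²⁺/Cu couple is reduced (cathode); E°cell = +0.35 − (−1.19) = +1.54 V with n = 2.
At equilibrium E = 0, so log K = nE°cell / 0.0592 = (2)(+1.54) / 0.0592 = 52.0.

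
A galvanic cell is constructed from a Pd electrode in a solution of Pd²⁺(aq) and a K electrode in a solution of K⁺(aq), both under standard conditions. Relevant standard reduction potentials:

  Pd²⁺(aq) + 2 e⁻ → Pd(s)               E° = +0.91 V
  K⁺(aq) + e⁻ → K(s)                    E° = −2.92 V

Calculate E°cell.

+3.83 V

The Pd²⁺/Pd couple has the higher E°, so Pd ion is reduced (cathode) and K is oxidized (anode).
E°cell = E°(cathode) − E°(anode) = +0.91 − (−2.92) = +3.83 V.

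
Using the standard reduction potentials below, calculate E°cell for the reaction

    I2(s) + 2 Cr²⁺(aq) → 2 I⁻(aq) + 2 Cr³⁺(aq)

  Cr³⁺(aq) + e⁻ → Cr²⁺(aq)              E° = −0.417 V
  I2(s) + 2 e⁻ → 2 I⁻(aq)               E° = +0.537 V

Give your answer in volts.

+0.954 V

I2(s) gains electrons, so the I₂/I⁻ couple is the cathode; the Cr³⁺/Cr²⁺ couple is the anode.
E°cell = E°(cathode) − E°(anode) = +0.537 − (−0.417) = +0.954 V.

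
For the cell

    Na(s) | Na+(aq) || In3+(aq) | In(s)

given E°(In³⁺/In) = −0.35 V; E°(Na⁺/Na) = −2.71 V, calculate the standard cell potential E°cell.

By convention the left-hand electrode in cell notation is the anode (oxidation) and the right-hand electrode is the cathode (reduction).
E°cell = E°(right) − E°(left) = −0.35 − (−2.71) = +2.36 V.

+2.36 V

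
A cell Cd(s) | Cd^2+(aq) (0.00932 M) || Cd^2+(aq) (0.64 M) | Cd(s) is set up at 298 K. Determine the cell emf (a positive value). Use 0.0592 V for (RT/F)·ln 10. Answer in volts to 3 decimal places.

For a concentration cell E°cell = 0, since both electrodes use the same couple.
The compartment with the higher Cd^2+(aq) concentration (0.64 M) acts as the cathode; ions are reduced there and produced at the dilute (0.00932 M) anode.
With n = 2, Ecell = −(0.0592/2)·log([dilute]/[conc]) = −(0.0592/2)·log(0.00932/0.64) = +0.054 V.

0.054 V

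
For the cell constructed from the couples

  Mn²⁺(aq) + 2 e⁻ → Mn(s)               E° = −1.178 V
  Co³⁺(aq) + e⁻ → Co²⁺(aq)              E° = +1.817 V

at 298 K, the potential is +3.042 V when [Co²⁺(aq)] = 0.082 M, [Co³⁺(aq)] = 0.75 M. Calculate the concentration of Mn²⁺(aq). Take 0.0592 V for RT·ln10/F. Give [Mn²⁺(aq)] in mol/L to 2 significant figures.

The Co³⁺/Co²⁺ couple has the larger reduction potential, so it is the cathode: E°cell = +1.817 − (−1.178) = +2.995 V and n = 2.
Rearranging E = E° − (0.0592/n)·log Q gives log Q = 2(+2.995 − (+3.042))/0.0592 = −1.588.
The balanced reaction is 2 Co³⁺(aq) + Mn(s) → 2 Co²⁺(aq) + Mn²⁺(aq), so Q = ([Co²⁺(aq)]^2·[Mn²⁺(aq)]) / [Co³⁺(aq)]^2.
Isolating [Mn²⁺(aq)] in Q = 10^{−1.588} yields log [Mn²⁺(aq)] = 0.334, i.e. 2.2 M.

2.2 M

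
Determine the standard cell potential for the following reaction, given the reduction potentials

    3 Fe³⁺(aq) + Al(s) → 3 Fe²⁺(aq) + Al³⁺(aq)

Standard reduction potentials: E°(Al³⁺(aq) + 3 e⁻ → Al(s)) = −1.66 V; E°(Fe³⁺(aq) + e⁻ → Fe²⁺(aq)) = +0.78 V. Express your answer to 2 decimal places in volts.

In the reaction as written, Fe³⁺(aq) is reduced (cathode) and Al³⁺(aq) is produced by oxidation at the anode.
E°cell = E°(cathode) − E°(anode) = +0.78 − (−1.66) = +2.44 V.
The positive value indicates the reaction is spontaneous as written.

+2.44 V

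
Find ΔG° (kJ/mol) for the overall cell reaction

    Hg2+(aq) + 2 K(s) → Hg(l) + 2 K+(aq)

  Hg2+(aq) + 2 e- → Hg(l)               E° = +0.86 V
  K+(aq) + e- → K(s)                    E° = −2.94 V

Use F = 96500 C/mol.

−733 kJ/mol

In the reaction as written Hg2+(aq) is reduced, so the Hg²⁺/Hg couple is the cathode and K⁺/K is the anode.
E°cell = +0.86 − (−2.94) = +3.80 V; balancing electrons gives n = 2.
ΔG° = −nFE°cell = −(2)(96500)(+3.80) J/mol = −733 kJ/mol.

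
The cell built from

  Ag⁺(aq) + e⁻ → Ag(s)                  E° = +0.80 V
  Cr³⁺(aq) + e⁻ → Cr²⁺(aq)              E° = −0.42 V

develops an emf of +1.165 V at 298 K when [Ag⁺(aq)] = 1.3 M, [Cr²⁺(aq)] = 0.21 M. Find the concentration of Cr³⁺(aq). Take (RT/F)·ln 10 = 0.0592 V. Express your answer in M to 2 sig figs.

The Ag⁺/Ag couple has the larger reduction potential, so it is the cathode: E°cell = +0.80 − (−0.42) = +1.22 V and n = 1.
Since E = E° − (0.0592/n)·log Q, log Q = n(E° − E)/0.0592 = 0.929.
The balanced reaction is Ag⁺(aq) + Cr²⁺(aq) → Ag(s) + Cr³⁺(aq), so Q = [Cr³⁺(aq)] / ([Ag⁺(aq)]·[Cr²⁺(aq)]).
Solving for the unknown gives log [Cr³⁺(aq)] = 0.365, so [Cr³⁺(aq)] ≈ 2.3 M.

2.3 M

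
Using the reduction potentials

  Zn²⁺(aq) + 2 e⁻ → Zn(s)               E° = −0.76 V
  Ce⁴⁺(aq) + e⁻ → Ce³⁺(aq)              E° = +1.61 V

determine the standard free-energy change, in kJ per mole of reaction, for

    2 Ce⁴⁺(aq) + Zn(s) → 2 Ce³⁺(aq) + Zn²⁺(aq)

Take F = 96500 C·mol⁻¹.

−457 kJ/mol

In the reaction as written Ce⁴⁺(aq) is reduced, so the Ce⁴⁺/Ce³⁺ couple is the cathode and Zn²⁺/Zn is the anode.
E°cell = +1.61 − (−0.76) = +2.37 V; balancing electrons gives n = 2.
ΔG° = −nFE°cell = −(2)(96500)(+2.37) J/mol = −457 kJ/mol.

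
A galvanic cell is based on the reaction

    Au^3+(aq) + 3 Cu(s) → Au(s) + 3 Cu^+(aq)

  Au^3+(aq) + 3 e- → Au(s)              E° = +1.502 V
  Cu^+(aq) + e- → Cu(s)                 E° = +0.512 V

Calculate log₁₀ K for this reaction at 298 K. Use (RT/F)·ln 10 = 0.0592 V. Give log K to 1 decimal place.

log K = 50.2

The Au³⁺/Au couple is reduced (cathode); E°cell = +1.502 − (+0.512) = +0.990 V with n = 3.
At equilibrium E = 0, so log K = nE°cell / 0.0592 = (3)(+0.990) / 0.0592 = 50.2.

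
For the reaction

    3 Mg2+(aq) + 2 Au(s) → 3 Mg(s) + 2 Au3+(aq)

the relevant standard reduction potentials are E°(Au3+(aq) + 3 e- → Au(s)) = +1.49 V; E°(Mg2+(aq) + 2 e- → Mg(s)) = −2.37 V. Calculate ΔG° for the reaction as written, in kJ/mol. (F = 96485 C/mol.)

In the reaction as written Mg2+(aq) is reduced, so the Mg²⁺/Mg couple is the cathode and Au³⁺/Au is the anode.
E°cell = −2.37 − (+1.49) = −3.86 V; balancing electrons gives n = 6.
ΔG° = −nFE°cell = −(6)(96485)(−3.86) J/mol = +2235 kJ/mol.

+2235 kJ/mol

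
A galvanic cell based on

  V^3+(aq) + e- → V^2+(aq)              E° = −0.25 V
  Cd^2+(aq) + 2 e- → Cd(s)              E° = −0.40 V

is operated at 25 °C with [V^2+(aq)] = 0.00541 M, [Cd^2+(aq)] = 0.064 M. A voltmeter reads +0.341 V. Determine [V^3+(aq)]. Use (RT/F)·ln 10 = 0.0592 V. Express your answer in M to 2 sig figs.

2.3 M

V³⁺/V²⁺ is the cathode (higher E°); E°cell = −0.25 − (−0.40) = +0.15 V with n = 2.
Since E = E° − (0.0592/n)·log Q, log Q = n(E° − E)/0.0592 = −6.453.
Balancing electrons gives 2 V^3+(aq) + Cd(s) → 2 V^2+(aq) + Cd^2+(aq); thus Q = ([V^2+(aq)]^2·[Cd^2+(aq)]) / [V^3+(aq)]^2.
Isolating [V^3+(aq)] in Q = 10^{−6.453} yields log [V^3+(aq)] = 0.363, i.e. 2.3 M.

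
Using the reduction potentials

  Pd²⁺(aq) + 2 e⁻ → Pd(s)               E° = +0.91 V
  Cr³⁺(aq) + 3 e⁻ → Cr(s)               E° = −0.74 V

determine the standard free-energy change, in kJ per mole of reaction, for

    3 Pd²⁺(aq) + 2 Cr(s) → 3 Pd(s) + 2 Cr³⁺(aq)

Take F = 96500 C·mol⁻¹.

−955 kJ/mol

In the reaction as written Pd²⁺(aq) is reduced, so the Pd²⁺/Pd couple is the cathode and Cr³⁺/Cr is the anode.
E°cell = +0.91 − (−0.74) = +1.65 V; balancing electrons gives n = 6.
ΔG° = −nFE°cell = −(6)(96500)(+1.65) J/mol = −955 kJ/mol.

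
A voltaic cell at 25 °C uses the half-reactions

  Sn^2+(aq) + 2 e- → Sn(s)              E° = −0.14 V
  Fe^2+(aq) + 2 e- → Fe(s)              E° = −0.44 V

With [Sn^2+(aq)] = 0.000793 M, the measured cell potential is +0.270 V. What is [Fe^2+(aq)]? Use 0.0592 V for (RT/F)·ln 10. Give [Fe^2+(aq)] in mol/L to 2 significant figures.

0.0082 M

Sn²⁺/Sn is the cathode (higher E°); E°cell = −0.14 − (−0.44) = +0.30 V with n = 2.
Rearranging E = E° − (0.0592/n)·log Q gives log Q = 2(+0.30 − (+0.270))/0.0592 = 1.014.
Balancing electrons gives Sn^2+(aq) + Fe(s) → Sn(s) + Fe^2+(aq); thus Q = [Fe^2+(aq)] / [Sn^2+(aq)].
Isolating [Fe^2+(aq)] in Q = 10^{1.014} yields log [Fe^2+(aq)] = −2.087, i.e. 0.0082 M.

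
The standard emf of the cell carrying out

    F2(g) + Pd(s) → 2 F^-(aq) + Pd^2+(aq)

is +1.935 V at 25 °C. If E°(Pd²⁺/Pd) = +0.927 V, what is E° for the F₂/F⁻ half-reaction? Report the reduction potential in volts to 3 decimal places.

+2.862 V

In the reaction as written the F₂/F⁻ couple is reduced (cathode) and Pd²⁺/Pd is oxidized (anode), so E°cell = E°(F₂/F⁻) − E°(Pd²⁺/Pd).
E°(F₂/F⁻) = E°cell + E°(anode) = +1.935 + (+0.927) = +2.862 V.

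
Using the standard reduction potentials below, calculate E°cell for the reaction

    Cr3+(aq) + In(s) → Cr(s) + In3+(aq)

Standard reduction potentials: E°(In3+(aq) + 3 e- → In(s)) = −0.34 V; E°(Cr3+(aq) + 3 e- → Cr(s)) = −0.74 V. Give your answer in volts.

In the reaction as written, Cr3+(aq) is reduced (cathode) and In3+(aq) is produced by oxidation at the anode.
E°cell = E°(cathode) − E°(anode) = −0.74 − (−0.34) = −0.40 V.

−0.40 V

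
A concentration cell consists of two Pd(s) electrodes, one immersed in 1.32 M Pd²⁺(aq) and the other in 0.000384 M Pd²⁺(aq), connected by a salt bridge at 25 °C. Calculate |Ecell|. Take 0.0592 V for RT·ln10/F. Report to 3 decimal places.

For a concentration cell E°cell = 0, since both electrodes use the same couple.
The compartment with the higher Pd²⁺(aq) concentration (1.32 M) acts as the cathode; ions are reduced there and produced at the dilute (0.000384 M) anode.
With n = 2, Ecell = −(0.0592/2)·log([dilute]/[conc]) = −(0.0592/2)·log(0.000384/1.32) = +0.105 V.

0.105 V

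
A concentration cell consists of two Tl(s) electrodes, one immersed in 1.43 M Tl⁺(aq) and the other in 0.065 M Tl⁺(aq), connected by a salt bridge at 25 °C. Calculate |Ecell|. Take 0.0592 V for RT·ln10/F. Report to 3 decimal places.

0.079 V

For a concentration cell E°cell = 0, since both electrodes use the same couple.
The compartment with the higher Tl⁺(aq) concentration (1.43 M) acts as the cathode; ions are reduced there and produced at the dilute (0.065 M) anode.
With n = 1, Ecell = −(0.0592/1)·log([dilute]/[conc]) = −(0.0592/1)·log(0.065/1.43) = +0.079 V.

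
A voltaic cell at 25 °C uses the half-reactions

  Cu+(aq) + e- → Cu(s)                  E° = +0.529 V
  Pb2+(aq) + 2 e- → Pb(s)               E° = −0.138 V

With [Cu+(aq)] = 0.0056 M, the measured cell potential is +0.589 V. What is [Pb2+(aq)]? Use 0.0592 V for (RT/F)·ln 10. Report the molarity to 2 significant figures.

Cu⁺/Cu is the cathode (higher E°); E°cell = +0.529 − (−0.138) = +0.667 V with n = 2.
From the Nernst equation, log Q = n(E° − E)/0.0592 = 2·(+0.667 − (+0.589))/0.0592 = 2.635.
The balanced reaction is 2 Cu+(aq) + Pb(s) → 2 Cu(s) + Pb2+(aq), so Q = [Pb2+(aq)] / [Cu+(aq)]^2.
Substituting the known concentrations and solving, log [Pb2+(aq)] = −1.869 and [Pb2+(aq)] = 0.014 M.

0.014 M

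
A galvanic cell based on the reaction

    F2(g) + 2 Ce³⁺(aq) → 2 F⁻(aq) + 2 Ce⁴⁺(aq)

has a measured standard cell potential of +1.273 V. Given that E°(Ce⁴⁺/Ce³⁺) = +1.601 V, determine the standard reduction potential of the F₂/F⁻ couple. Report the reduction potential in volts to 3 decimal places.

+2.874 V

In the reaction as written the F₂/F⁻ couple is reduced (cathode) and Ce⁴⁺/Ce³⁺ is oxidized (anode), so E°cell = E°(F₂/F⁻) − E°(Ce⁴⁺/Ce³⁺).
E°(F₂/F⁻) = E°cell + E°(anode) = +1.273 + (+1.601) = +2.874 V.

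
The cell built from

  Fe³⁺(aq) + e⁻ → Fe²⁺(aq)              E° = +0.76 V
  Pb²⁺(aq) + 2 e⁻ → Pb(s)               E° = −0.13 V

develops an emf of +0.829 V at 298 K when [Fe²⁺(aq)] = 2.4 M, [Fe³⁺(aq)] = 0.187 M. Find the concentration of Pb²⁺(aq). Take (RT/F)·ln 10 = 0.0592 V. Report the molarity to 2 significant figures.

0.70 M

With Fe³⁺/Fe²⁺ at the cathode and Pb²⁺/Pb at the anode, E°cell = +0.76 − (−0.13) = +0.89 V (n = 2).
Since E = E° − (0.0592/n)·log Q, log Q = n(E° − E)/0.0592 = 2.061.
For 2 Fe³⁺(aq) + Pb(s) → 2 Fe²⁺(aq) + Pb²⁺(aq), the reaction quotient is Q = ([Fe²⁺(aq)]^2·[Pb²⁺(aq)]) / [Fe³⁺(aq)]^2.
Substituting the known concentrations and solving, log [Pb²⁺(aq)] = −0.156 and [Pb²⁺(aq)] = 0.70 M.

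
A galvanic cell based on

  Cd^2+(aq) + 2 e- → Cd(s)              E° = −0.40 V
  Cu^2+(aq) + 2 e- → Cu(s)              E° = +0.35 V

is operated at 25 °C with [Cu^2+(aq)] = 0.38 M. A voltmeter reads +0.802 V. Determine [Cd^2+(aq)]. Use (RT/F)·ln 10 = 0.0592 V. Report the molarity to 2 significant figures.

The Cu²⁺/Cu couple has the larger reduction potential, so it is the cathode: E°cell = +0.35 − (−0.40) = +0.75 V and n = 2.
From the Nernst equation, log Q = n(E° − E)/0.0592 = 2·(+0.75 − (+0.802))/0.0592 = −1.757.
Balancing electrons gives Cu^2+(aq) + Cd(s) → Cu(s) + Cd^2+(aq); thus Q = [Cd^2+(aq)] / [Cu^2+(aq)].
Substituting the known concentrations and solving, log [Cd^2+(aq)] = −2.177 and [Cd^2+(aq)] = 0.0067 M.

0.0067 M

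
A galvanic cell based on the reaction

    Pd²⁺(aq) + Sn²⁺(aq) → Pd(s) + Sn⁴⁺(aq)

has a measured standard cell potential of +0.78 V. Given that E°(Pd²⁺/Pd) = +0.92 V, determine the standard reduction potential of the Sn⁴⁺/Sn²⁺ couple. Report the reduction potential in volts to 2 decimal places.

+0.14 V

In the reaction as written the Pd²⁺/Pd couple is reduced (cathode) and Sn⁴⁺/Sn²⁺ is oxidized (anode), so E°cell = E°(Pd²⁺/Pd) − E°(Sn⁴⁺/Sn²⁺).
E°(Sn⁴⁺/Sn²⁺) = E°(cathode) − E°cell = +0.92 − (+0.78) = +0.14 V.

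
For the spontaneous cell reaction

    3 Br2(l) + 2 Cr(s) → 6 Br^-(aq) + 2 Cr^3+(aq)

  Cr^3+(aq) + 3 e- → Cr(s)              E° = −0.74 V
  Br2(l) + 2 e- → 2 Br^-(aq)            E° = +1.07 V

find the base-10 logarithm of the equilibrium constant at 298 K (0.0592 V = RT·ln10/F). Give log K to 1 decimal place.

log K = 183.4

The Br₂/Br⁻ couple is reduced (cathode); E°cell = +1.07 − (−0.74) = +1.81 V with n = 6.
At equilibrium E = 0, so log K = nE°cell / 0.0592 = (6)(+1.81) / 0.0592 = 183.4.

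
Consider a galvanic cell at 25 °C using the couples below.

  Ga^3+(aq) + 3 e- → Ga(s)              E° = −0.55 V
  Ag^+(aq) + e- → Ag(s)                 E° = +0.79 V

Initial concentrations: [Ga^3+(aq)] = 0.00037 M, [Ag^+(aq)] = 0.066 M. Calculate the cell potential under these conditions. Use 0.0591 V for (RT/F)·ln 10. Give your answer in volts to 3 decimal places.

Since E°(Ag⁺/Ag) > E°(Ga³⁺/Ga), Ag⁺/Ag serves as the cathode.
The standard potential is +0.79 − (−0.55) = +1.34 V and the balanced reaction transfers n = 3 electrons.
For the overall reaction 3 Ag^+(aq) + Ga(s) → 3 Ag(s) + Ga^3+(aq), Q = [Ga^3+(aq)] / [Ag^+(aq)]^3 = 1.29, giving log Q = 0.110.
By the Nernst equation, E = +1.34 − (0.0591/3)·(0.110) = +1.338 V.

+1.338 V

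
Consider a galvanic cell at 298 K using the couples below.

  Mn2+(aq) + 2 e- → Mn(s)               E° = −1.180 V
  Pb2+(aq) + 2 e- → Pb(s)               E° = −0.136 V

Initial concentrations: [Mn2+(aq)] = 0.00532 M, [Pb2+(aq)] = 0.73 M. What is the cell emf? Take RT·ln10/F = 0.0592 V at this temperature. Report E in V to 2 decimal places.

+1.11 V

The Pb²⁺/Pb couple has the more positive E°, so it is the cathode; Mn²⁺/Mn is the anode.
The standard potential is −0.136 − (−1.180) = +1.044 V and the balanced reaction transfers n = 2 electrons.
The balanced reaction is Pb2+(aq) + Mn(s) → Pb(s) + Mn2+(aq), so Q = [Mn2+(aq)] / [Pb2+(aq)] = 0.00729 and log Q = −2.137.
Applying E = E° − (RT ln10/nF)·log Q gives +1.044 − (0.0592/2)(−2.137) = +1.11 V.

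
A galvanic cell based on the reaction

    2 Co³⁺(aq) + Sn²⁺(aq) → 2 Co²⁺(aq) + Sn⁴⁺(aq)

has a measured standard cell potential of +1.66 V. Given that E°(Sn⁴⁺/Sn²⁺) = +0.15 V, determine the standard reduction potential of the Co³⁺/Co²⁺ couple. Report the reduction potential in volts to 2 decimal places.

+1.81 V

In the reaction as written the Co³⁺/Co²⁺ couple is reduced (cathode) and Sn⁴⁺/Sn²⁺ is oxidized (anode), so E°cell = E°(Co³⁺/Co²⁺) − E°(Sn⁴⁺/Sn²⁺).
E°(Co³⁺/Co²⁺) = E°cell + E°(anode) = +1.66 + (+0.15) = +1.81 V.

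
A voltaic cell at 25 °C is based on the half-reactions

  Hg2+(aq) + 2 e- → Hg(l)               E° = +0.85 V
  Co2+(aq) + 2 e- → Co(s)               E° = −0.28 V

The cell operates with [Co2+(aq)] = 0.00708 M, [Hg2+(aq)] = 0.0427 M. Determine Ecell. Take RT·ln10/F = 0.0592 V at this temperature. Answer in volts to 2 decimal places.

+1.15 V

Since E°(Hg²⁺/Hg) > E°(Co²⁺/Co), Hg²⁺/Hg serves as the cathode.
E°cell = E°cat − E°an = +0.85 − (−0.28) = +1.13 V; n = 2.
Balancing gives Hg2+(aq) + Co(s) → Hg(l) + Co2+(aq); hence Q = [Co2+(aq)] / [Hg2+(aq)] = 0.166 (log Q = −0.780).
E = E° − (0.0592/n)·log Q = +1.13 − (0.0592/2)(−0.780) = +1.15 V.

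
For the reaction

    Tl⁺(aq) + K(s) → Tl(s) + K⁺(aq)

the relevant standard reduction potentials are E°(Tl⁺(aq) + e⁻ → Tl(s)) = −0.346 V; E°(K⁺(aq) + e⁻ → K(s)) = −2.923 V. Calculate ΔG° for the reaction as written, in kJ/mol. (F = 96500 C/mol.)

In the reaction as written Tl⁺(aq) is reduced, so the Tl⁺/Tl couple is the cathode and K⁺/K is the anode.
E°cell = −0.346 − (−2.923) = +2.577 V; balancing electrons gives n = 1.
ΔG° = −nFE°cell = −(1)(96500)(+2.577) J/mol = −249 kJ/mol.

−249 kJ/mol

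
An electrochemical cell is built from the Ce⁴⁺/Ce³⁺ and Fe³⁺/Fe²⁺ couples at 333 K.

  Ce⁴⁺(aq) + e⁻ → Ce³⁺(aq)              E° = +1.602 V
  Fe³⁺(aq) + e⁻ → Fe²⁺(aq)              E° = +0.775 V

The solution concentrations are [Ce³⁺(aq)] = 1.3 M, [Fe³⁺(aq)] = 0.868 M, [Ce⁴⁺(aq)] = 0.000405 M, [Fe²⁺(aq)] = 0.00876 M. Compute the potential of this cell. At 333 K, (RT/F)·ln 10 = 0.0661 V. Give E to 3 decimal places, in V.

+0.463 V

Ce⁴⁺/Ce³⁺ is reduced (cathode, E° = +1.602 V) and Fe³⁺/Fe²⁺ is oxidized (anode).
E°cell = E°cat − E°an = +1.602 − (+0.775) = +0.827 V; n = 1.
For the overall reaction Ce⁴⁺(aq) + Fe²⁺(aq) → Ce³⁺(aq) + Fe³⁺(aq), Q = ([Ce³⁺(aq)]·[Fe³⁺(aq)]) / ([Ce⁴⁺(aq)]·[Fe²⁺(aq)]) = 3.18×10^5, giving log Q = 5.503.
E = E° − (0.0661/n)·log Q = +0.827 − (0.0661/1)(5.503) = +0.463 V.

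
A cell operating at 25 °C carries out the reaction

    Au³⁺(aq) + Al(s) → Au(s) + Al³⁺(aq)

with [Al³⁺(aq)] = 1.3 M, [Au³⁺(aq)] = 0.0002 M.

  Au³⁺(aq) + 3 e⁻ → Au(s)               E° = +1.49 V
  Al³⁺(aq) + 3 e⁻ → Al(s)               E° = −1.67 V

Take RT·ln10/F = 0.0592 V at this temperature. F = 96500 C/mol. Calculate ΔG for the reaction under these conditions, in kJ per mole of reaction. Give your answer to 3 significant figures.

The standard cell potential is +1.49 − (−1.67) = +3.16 V, with n = 3 electrons in the balanced equation.
Here Q = [Al³⁺(aq)] / [Au³⁺(aq)] = 6.5×10^3 (log Q = 3.813), giving E = +3.16 − (0.0592/3)·(3.813) = +3.0848 V.
Then ΔG = −nFE = −3 × 96500 × +3.0848 J/mol = −893 kJ/mol.

−893 kJ/mol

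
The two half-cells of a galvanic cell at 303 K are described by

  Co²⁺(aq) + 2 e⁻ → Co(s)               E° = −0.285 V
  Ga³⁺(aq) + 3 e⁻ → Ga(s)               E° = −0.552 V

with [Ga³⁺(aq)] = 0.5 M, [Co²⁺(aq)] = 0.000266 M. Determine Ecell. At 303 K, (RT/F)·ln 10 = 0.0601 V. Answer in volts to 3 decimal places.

The Co²⁺/Co couple has the more positive E°, so it is the cathode; Ga³⁺/Ga is the anode.
E°cell = E°cat − E°an = −0.285 − (−0.552) = +0.267 V; n = 6.
For the overall reaction 3 Co²⁺(aq) + 2 Ga(s) → 3 Co(s) + 2 Ga³⁺(aq), Q = [Ga³⁺(aq)]^2 / [Co²⁺(aq)]^3 = 1.33×10^10, giving log Q = 10.123.
By the Nernst equation, E = +0.267 − (0.0601/6)·(10.123) = +0.166 V.

+0.166 V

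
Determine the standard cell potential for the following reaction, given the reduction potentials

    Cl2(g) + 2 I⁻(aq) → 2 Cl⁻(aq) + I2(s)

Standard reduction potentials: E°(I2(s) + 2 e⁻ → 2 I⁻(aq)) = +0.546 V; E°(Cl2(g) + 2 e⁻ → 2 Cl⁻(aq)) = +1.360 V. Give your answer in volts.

In the reaction as written, Cl2(g) is reduced (cathode) and I2(s) is produced by oxidation at the anode.
E°cell = E°(cathode) − E°(anode) = +1.360 − (+0.546) = +0.814 V.

+0.814 V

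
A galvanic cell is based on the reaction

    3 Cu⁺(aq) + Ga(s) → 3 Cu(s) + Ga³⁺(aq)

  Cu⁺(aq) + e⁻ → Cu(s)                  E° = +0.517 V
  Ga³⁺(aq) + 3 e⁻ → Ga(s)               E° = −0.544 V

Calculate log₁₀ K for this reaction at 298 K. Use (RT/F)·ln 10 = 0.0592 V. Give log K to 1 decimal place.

log K = 53.8

The Cu⁺/Cu couple is reduced (cathode); E°cell = +0.517 − (−0.544) = +1.061 V with n = 3.
At equilibrium E = 0, so log K = nE°cell / 0.0592 = (3)(+1.061) / 0.0592 = 53.8.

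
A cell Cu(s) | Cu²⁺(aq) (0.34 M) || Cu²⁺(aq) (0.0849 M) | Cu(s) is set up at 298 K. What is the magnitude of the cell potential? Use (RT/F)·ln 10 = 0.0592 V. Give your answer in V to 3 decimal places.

For a concentration cell E°cell = 0, since both electrodes use the same couple.
The compartment with the higher Cu²⁺(aq) concentration (0.34 M) acts as the cathode; ions are reduced there and produced at the dilute (0.0849 M) anode.
With n = 2, Ecell = −(0.0592/2)·log([dilute]/[conc]) = −(0.0592/2)·log(0.0849/0.34) = +0.018 V.

0.018 V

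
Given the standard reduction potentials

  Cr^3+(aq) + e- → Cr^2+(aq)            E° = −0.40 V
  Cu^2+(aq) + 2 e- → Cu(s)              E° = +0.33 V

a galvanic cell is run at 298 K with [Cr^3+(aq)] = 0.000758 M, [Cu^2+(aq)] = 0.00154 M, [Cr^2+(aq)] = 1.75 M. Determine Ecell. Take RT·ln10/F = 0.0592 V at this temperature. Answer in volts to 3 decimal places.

The Cu²⁺/Cu couple has the more positive E°, so it is the cathode; Cr³⁺/Cr²⁺ is the anode.
The standard potential is +0.33 − (−0.40) = +0.73 V and the balanced reaction transfers n = 2 electrons.
For the overall reaction Cu^2+(aq) + 2 Cr^2+(aq) → Cu(s) + 2 Cr^3+(aq), Q = [Cr^3+(aq)]^2 / ([Cu^2+(aq)]·[Cr^2+(aq)]^2) = 0.000122, giving log Q = −3.914.
E = E° − (0.0592/n)·log Q = +0.73 − (0.0592/2)(−3.914) = +0.846 V.

+0.846 V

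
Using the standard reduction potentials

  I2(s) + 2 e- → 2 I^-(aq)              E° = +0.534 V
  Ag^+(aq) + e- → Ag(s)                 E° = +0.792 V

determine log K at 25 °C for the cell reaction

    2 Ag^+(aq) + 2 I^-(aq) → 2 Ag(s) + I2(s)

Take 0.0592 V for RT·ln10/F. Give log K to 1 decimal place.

log K = 8.7

The Ag⁺/Ag couple is reduced (cathode); E°cell = +0.792 − (+0.534) = +0.258 V with n = 2.
At equilibrium E = 0, so log K = nE°cell / 0.0592 = (2)(+0.258) / 0.0592 = 8.7.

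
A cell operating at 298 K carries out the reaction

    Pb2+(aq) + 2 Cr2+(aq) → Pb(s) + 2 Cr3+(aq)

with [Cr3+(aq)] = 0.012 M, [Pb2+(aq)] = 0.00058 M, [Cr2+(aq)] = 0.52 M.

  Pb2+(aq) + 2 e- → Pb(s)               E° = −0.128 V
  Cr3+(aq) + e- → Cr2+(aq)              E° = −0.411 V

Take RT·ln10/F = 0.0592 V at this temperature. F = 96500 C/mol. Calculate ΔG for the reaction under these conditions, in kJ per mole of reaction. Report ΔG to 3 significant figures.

−54.8 kJ/mol

With Pb²⁺/Pb reduced at the cathode, E°cell = −0.128 − (−0.411) = +0.283 V and n = 2.
Q = [Cr3+(aq)]^2 / ([Pb2+(aq)]·[Cr2+(aq)]^2) = 0.918, so log Q = −0.037 and E = +0.283 − (0.0592/2)(−0.037) = +0.2841 V.
Then ΔG = −nFE = −2 × 96500 × +0.2841 J/mol = −54.8 kJ/mol.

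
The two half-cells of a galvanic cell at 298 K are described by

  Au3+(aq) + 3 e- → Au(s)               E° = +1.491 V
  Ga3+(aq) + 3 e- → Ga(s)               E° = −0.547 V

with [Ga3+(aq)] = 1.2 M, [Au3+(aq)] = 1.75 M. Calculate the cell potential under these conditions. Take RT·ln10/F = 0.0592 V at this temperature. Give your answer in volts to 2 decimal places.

Au³⁺/Au is reduced (cathode, E° = +1.491 V) and Ga³⁺/Ga is oxidized (anode).
E°cell = +1.491 − (−0.547) = +2.038 V, with n = 3 electrons transferred.
The balanced reaction is Au3+(aq) + Ga(s) → Au(s) + Ga3+(aq), so Q = [Ga3+(aq)] / [Au3+(aq)] = 0.686 and log Q = −0.164.
E = E° − (0.0592/n)·log Q = +2.038 − (0.0592/3)(−0.164) = +2.04 V.

+2.04 V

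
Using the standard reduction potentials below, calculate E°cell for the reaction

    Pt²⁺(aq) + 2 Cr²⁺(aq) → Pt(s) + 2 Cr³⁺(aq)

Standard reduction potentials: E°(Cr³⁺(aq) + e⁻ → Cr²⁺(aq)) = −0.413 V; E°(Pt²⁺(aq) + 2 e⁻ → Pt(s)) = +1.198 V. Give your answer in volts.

+1.611 V

In the reaction as written, Pt²⁺(aq) is reduced (cathode) and Cr³⁺(aq) is produced by oxidation at the anode.
E°cell = E°(cathode) − E°(anode) = +1.198 − (−0.413) = +1.611 V.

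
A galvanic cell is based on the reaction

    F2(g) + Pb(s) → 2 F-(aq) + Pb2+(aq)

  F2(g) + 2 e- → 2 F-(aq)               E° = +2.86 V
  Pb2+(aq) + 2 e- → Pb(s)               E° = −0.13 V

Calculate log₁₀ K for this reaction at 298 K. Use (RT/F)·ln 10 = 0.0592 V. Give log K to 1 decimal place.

log K = 101.0

The F₂/F⁻ couple is reduced (cathode); E°cell = +2.86 − (−0.13) = +2.99 V with n = 2.
At equilibrium E = 0, so log K = nE°cell / 0.0592 = (2)(+2.99) / 0.0592 = 101.0.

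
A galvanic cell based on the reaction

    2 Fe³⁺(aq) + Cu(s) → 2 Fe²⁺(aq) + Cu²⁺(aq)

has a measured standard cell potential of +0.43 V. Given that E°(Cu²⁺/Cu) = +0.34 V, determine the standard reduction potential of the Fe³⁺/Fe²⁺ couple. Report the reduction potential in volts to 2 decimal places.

+0.77 V

In the reaction as written the Fe³⁺/Fe²⁺ couple is reduced (cathode) and Cu²⁺/Cu is oxidized (anode), so E°cell = E°(Fe³⁺/Fe²⁺) − E°(Cu²⁺/Cu).
E°(Fe³⁺/Fe²⁺) = E°cell + E°(anode) = +0.43 + (+0.34) = +0.77 V.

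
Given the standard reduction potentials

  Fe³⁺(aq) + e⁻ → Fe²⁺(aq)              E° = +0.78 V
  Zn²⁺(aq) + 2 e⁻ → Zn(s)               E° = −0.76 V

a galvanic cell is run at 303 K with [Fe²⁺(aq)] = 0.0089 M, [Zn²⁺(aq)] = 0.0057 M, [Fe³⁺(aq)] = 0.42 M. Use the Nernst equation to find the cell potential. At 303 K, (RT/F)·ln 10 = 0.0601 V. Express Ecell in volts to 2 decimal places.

Fe³⁺/Fe²⁺ is reduced (cathode, E° = +0.78 V) and Zn²⁺/Zn is oxidized (anode).
E°cell = +0.78 − (−0.76) = +1.54 V, with n = 2 electrons transferred.
Balancing gives 2 Fe³⁺(aq) + Zn(s) → 2 Fe²⁺(aq) + Zn²⁺(aq); hence Q = ([Fe²⁺(aq)]^2·[Zn²⁺(aq)]) / [Fe³⁺(aq)]^2 = 2.56×10^−6 (log Q = −5.592).
Applying E = E° − (RT ln10/nF)·log Q gives +1.54 − (0.0601/2)(−5.592) = +1.71 V.

+1.71 V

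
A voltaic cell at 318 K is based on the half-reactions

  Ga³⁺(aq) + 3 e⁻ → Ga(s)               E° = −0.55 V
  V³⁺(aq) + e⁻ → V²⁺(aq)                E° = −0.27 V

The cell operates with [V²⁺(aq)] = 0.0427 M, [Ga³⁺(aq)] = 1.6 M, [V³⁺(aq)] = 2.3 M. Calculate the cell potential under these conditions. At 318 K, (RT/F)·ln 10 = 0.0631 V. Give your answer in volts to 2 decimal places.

+0.38 V

Since E°(V³⁺/V²⁺) > E°(Ga³⁺/Ga), V³⁺/V²⁺ serves as the cathode.
E°cell = −0.27 − (−0.55) = +0.28 V, with n = 3 electrons transferred.
The balanced reaction is 3 V³⁺(aq) + Ga(s) → 3 V²⁺(aq) + Ga³⁺(aq), so Q = ([V²⁺(aq)]^3·[Ga³⁺(aq)]) / [V³⁺(aq)]^3 = 1.02×10^−5 and log Q = −4.990.
E = E° − (0.0631/n)·log Q = +0.28 − (0.0631/3)(−4.990) = +0.38 V.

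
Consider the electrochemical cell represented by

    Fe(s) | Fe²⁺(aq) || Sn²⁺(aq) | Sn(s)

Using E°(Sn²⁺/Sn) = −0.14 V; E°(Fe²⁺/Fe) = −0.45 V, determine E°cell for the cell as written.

+0.31 V

By convention the left-hand electrode in cell notation is the anode (oxidation) and the right-hand electrode is the cathode (reduction).
E°cell = E°(right) − E°(left) = −0.14 − (−0.45) = +0.31 V.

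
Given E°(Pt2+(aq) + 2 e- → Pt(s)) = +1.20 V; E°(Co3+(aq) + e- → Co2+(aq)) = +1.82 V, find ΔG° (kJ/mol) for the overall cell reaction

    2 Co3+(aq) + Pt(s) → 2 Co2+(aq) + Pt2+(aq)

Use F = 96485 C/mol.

−120 kJ/mol

In the reaction as written Co3+(aq) is reduced, so the Co³⁺/Co²⁺ couple is the cathode and Pt²⁺/Pt is the anode.
E°cell = +1.82 − (+1.20) = +0.62 V; balancing electrons gives n = 2.
ΔG° = −nFE°cell = −(2)(96485)(+0.62) J/mol = −120 kJ/mol.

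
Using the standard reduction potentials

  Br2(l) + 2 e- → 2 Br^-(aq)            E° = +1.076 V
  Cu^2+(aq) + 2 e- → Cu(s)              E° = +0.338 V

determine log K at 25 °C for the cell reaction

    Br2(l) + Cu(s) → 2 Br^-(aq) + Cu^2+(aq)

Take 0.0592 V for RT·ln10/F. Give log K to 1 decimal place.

The Br₂/Br⁻ couple is reduced (cathode); E°cell = +1.076 − (+0.338) = +0.738 V with n = 2.
At equilibrium E = 0, so log K = nE°cell / 0.0592 = (2)(+0.738) / 0.0592 = 24.9.

log K = 24.9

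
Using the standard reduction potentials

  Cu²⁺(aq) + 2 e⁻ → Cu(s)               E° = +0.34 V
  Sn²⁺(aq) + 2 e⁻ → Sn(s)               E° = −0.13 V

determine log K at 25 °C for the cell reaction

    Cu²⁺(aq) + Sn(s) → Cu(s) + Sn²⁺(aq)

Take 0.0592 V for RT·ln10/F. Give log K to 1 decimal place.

log K = 15.9

The Cu²⁺/Cu couple is reduced (cathode); E°cell = +0.34 − (−0.13) = +0.47 V with n = 2.
At equilibrium E = 0, so log K = nE°cell / 0.0592 = (2)(+0.47) / 0.0592 = 15.9.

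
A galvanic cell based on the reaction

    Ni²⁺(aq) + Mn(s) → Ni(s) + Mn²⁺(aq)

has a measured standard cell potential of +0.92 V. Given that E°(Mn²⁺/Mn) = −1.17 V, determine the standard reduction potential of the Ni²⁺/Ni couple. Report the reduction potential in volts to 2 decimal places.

In the reaction as written the Ni²⁺/Ni couple is reduced (cathode) and Mn²⁺/Mn is oxidized (anode), so E°cell = E°(Ni²⁺/Ni) − E°(Mn²⁺/Mn).
E°(Ni²⁺/Ni) = E°cell + E°(anode) = +0.92 + (−1.17) = −0.25 V.

−0.25 V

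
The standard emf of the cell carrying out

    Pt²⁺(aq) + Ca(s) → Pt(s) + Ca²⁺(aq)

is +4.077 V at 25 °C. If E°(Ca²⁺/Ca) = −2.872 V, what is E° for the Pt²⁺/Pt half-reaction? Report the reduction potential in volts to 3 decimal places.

+1.205 V

In the reaction as written the Pt²⁺/Pt couple is reduced (cathode) and Ca²⁺/Ca is oxidized (anode), so E°cell = E°(Pt²⁺/Pt) − E°(Ca²⁺/Ca).
E°(Pt²⁺/Pt) = E°cell + E°(anode) = +4.077 + (−2.872) = +1.205 V.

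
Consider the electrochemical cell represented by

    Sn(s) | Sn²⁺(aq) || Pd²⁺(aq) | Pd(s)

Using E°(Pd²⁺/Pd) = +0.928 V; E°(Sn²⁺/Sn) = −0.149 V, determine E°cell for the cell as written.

By convention the left-hand electrode in cell notation is the anode (oxidation) and the right-hand electrode is the cathode (reduction).
E°cell = E°(right) − E°(left) = +0.928 − (−0.149) = +1.077 V.

+1.077 V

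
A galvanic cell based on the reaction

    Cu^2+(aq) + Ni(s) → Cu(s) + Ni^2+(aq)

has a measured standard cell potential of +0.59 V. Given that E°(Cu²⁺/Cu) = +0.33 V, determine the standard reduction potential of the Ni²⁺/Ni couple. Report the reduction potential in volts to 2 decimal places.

−0.26 V

In the reaction as written the Cu²⁺/Cu couple is reduced (cathode) and Ni²⁺/Ni is oxidized (anode), so E°cell = E°(Cu²⁺/Cu) − E°(Ni²⁺/Ni).
E°(Ni²⁺/Ni) = E°(cathode) − E°cell = +0.33 − (+0.59) = −0.26 V.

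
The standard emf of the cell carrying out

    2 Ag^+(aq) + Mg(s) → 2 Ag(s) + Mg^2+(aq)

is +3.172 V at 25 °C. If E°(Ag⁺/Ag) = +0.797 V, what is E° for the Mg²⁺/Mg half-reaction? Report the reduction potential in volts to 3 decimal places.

−2.375 V

In the reaction as written the Ag⁺/Ag couple is reduced (cathode) and Mg²⁺/Mg is oxidized (anode), so E°cell = E°(Ag⁺/Ag) − E°(Mg²⁺/Mg).
E°(Mg²⁺/Mg) = E°(cathode) − E°cell = +0.797 − (+3.172) = −2.375 V.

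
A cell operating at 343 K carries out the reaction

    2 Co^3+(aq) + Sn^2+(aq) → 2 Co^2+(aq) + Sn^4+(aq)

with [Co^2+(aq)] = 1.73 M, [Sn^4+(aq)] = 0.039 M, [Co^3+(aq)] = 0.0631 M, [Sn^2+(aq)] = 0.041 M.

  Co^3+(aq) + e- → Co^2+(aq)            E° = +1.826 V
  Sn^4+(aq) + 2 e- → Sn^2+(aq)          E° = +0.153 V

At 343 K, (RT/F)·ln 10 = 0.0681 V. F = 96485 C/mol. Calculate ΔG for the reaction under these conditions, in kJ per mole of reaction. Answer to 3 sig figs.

−304 kJ/mol

The standard cell potential is +1.826 − (+0.153) = +1.673 V, with n = 2 electrons in the balanced equation.
Q = ([Co^2+(aq)]^2·[Sn^4+(aq)]) / ([Co^3+(aq)]^2·[Sn^2+(aq)]) = 715, so log Q = 2.854 and E = +1.673 − (0.0681/2)(2.854) = +1.5758 V.
Finally ΔG = −nFE = −(2)(96485 C/mol)(+1.5758 V) = −304 kJ/mol.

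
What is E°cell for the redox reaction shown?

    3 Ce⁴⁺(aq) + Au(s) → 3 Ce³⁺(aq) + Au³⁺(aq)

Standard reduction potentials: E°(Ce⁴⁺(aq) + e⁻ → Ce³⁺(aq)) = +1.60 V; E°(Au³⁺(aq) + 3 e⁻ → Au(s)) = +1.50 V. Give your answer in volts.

Ce⁴⁺(aq) gains electrons, so the Ce⁴⁺/Ce³⁺ couple is the cathode; the Au³⁺/Au couple is the anode.
E°cell = E°(cathode) − E°(anode) = +1.60 − (+1.50) = +0.10 V.
The positive value indicates the reaction is spontaneous as written.

+0.10 V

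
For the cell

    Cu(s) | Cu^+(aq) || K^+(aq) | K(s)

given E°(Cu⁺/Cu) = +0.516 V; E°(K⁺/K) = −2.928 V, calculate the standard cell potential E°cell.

By convention the left-hand electrode in cell notation is the anode (oxidation) and the right-hand electrode is the cathode (reduction).
E°cell = E°(right) − E°(left) = −2.928 − (+0.516) = −3.444 V.
The negative sign shows that, as written, the cell would require an external voltage to drive the reaction.

−3.444 V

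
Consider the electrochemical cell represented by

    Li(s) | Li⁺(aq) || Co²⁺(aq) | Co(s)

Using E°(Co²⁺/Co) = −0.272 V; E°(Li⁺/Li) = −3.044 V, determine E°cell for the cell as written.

+2.772 V

By convention the left-hand electrode in cell notation is the anode (oxidation) and the right-hand electrode is the cathode (reduction).
E°cell = E°(right) − E°(left) = −0.272 − (−3.044) = +2.772 V.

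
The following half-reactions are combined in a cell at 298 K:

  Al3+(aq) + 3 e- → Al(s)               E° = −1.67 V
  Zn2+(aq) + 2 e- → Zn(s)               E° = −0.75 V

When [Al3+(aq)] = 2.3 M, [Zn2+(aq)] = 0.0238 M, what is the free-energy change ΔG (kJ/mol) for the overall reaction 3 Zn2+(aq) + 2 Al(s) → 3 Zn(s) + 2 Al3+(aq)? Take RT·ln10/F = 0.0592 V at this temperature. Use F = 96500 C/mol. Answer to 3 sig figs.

−501 kJ/mol

The standard cell potential is −0.75 − (−1.67) = +0.92 V, with n = 6 electrons in the balanced equation.
The reaction quotient is [Al3+(aq)]^2 / [Zn2+(aq)]^3 = 3.92×10^5; by Nernst, E = +0.92 − (0.0592/6)(5.594) = +0.8648 V.
Then ΔG = −nFE = −6 × 96500 × +0.8648 J/mol = −501 kJ/mol.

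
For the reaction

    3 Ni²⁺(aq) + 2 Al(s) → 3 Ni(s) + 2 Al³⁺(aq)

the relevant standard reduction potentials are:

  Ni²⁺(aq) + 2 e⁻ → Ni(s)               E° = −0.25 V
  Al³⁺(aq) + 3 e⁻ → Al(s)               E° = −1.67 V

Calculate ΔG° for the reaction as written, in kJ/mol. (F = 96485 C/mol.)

−822 kJ/mol

In the reaction as written Ni²⁺(aq) is reduced, so the Ni²⁺/Ni couple is the cathode and Al³⁺/Al is the anode.
E°cell = −0.25 − (−1.67) = +1.42 V; balancing electrons gives n = 6.
ΔG° = −nFE°cell = −(6)(96485)(+1.42) J/mol = −822 kJ/mol.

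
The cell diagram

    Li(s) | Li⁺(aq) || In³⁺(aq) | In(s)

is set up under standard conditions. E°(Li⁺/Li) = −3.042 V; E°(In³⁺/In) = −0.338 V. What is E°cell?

By convention the left-hand electrode in cell notation is the anode (oxidation) and the right-hand electrode is the cathode (reduction).
E°cell = E°(right) − E°(left) = −0.338 − (−3.042) = +2.704 V.

+2.704 V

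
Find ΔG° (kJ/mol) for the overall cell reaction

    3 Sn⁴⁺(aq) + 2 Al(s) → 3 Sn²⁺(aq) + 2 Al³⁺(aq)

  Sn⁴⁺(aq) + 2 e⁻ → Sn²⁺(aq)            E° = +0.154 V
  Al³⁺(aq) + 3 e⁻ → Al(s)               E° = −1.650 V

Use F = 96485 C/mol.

−1044 kJ/mol

In the reaction as written Sn⁴⁺(aq) is reduced, so the Sn⁴⁺/Sn²⁺ couple is the cathode and Al³⁺/Al is the anode.
E°cell = +0.154 − (−1.650) = +1.804 V; balancing electrons gives n = 6.
ΔG° = −nFE°cell = −(6)(96485)(+1.804) J/mol = −1044 kJ/mol.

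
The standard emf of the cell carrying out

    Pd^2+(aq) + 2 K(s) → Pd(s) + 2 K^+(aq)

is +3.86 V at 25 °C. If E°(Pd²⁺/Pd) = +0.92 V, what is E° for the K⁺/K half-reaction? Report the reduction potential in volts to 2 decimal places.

In the reaction as written the Pd²⁺/Pd couple is reduced (cathode) and K⁺/K is oxidized (anode), so E°cell = E°(Pd²⁺/Pd) − E°(K⁺/K).
E°(K⁺/K) = E°(cathode) − E°cell = +0.92 − (+3.86) = −2.94 V.

−2.94 V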